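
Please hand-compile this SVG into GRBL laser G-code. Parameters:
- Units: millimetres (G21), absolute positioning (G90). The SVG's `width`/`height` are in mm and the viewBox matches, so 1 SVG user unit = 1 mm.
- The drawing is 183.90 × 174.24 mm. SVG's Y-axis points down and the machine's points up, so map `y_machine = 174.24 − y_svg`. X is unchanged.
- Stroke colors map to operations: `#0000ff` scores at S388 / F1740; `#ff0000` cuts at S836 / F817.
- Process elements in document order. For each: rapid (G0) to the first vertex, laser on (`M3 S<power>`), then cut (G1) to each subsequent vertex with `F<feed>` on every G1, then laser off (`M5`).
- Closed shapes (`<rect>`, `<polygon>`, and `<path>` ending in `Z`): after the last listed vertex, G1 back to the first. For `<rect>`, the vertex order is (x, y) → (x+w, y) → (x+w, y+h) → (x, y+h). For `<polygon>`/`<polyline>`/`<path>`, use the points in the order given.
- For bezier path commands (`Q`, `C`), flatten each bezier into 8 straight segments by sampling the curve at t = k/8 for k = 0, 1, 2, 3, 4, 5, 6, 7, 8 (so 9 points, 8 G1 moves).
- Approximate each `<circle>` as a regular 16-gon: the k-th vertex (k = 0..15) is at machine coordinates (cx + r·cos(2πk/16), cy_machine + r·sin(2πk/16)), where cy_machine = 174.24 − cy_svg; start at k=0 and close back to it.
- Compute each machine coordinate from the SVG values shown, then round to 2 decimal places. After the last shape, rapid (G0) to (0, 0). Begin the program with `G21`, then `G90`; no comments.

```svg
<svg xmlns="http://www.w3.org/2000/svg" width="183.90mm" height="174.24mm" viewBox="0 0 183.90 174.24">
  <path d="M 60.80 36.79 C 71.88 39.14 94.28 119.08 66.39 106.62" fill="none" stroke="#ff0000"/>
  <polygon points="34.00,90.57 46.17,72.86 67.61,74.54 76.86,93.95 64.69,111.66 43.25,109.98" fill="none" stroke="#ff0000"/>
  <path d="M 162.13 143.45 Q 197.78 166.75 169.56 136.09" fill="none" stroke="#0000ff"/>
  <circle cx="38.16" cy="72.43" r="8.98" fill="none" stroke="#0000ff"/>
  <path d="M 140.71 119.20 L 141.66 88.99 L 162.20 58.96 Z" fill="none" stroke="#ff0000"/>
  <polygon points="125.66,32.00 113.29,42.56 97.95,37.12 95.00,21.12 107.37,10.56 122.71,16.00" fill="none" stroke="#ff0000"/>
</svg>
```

1 u = 1 mm; y_m = 174.24 − y.

[1] `<path>` cubic bezier, #ff0000→cut S836 F817: (60.80,137.45) → (65.37,133.26) → (70.27,123.80) → (74.79,111.04) → (78.21,96.98) → (79.80,83.62) → (78.84,72.94) → (74.61,66.95) → (66.39,67.62)

[2] `<polygon>` regular polygon, #ff0000→cut S836 F817: (34.00,83.67) → (46.17,101.38) → (67.61,99.70) → (76.86,80.29) → (64.69,62.58) → (43.25,64.26) → (34.00,83.67) (closed)

[3] `<path>` quadratic bezier, #0000ff→score S388 F1740: (162.13,30.79) → (170.04,25.81) → (175.96,22.51) → (179.89,20.90) → (181.81,20.98) → (181.74,22.74) → (179.68,26.19) → (175.62,31.33) → (169.56,38.15)

[4] `<circle>` circle, #0000ff→score S388 F1740: (47.14,101.81) → (46.46,105.25) → (44.51,108.16) → (41.60,110.11) → (38.16,110.79) → (34.72,110.11) → (31.81,108.16) → (29.86,105.25) → (29.18,101.81) → (29.86,98.37) → (31.81,95.46) → (34.72,93.51) → (38.16,92.83) → (41.60,93.51) → (44.51,95.46) → (46.46,98.37) → (47.14,101.81) (closed)

[5] `<path>` closed polygon, #ff0000→cut S836 F817: (140.71,55.04) → (141.66,85.25) → (162.20,115.28) → (140.71,55.04) (closed)

[6] `<polygon>` regular polygon, #ff0000→cut S836 F817: (125.66,142.24) → (113.29,131.68) → (97.95,137.12) → (95.00,153.12) → (107.37,163.68) → (122.71,158.24) → (125.66,142.24) (closed)

G21
G90
G0 X60.80 Y137.45
M3 S836
G1 X65.37 Y133.26 F817
G1 X70.27 Y123.80 F817
G1 X74.79 Y111.04 F817
G1 X78.21 Y96.98 F817
G1 X79.80 Y83.62 F817
G1 X78.84 Y72.94 F817
G1 X74.61 Y66.95 F817
G1 X66.39 Y67.62 F817
M5
G0 X34.00 Y83.67
M3 S836
G1 X46.17 Y101.38 F817
G1 X67.61 Y99.70 F817
G1 X76.86 Y80.29 F817
G1 X64.69 Y62.58 F817
G1 X43.25 Y64.26 F817
G1 X34.00 Y83.67 F817
M5
G0 X162.13 Y30.79
M3 S388
G1 X170.04 Y25.81 F1740
G1 X175.96 Y22.51 F1740
G1 X179.89 Y20.90 F1740
G1 X181.81 Y20.98 F1740
G1 X181.74 Y22.74 F1740
G1 X179.68 Y26.19 F1740
G1 X175.62 Y31.33 F1740
G1 X169.56 Y38.15 F1740
M5
G0 X47.14 Y101.81
M3 S388
G1 X46.46 Y105.25 F1740
G1 X44.51 Y108.16 F1740
G1 X41.60 Y110.11 F1740
G1 X38.16 Y110.79 F1740
G1 X34.72 Y110.11 F1740
G1 X31.81 Y108.16 F1740
G1 X29.86 Y105.25 F1740
G1 X29.18 Y101.81 F1740
G1 X29.86 Y98.37 F1740
G1 X31.81 Y95.46 F1740
G1 X34.72 Y93.51 F1740
G1 X38.16 Y92.83 F1740
G1 X41.60 Y93.51 F1740
G1 X44.51 Y95.46 F1740
G1 X46.46 Y98.37 F1740
G1 X47.14 Y101.81 F1740
M5
G0 X140.71 Y55.04
M3 S836
G1 X141.66 Y85.25 F817
G1 X162.20 Y115.28 F817
G1 X140.71 Y55.04 F817
M5
G0 X125.66 Y142.24
M3 S836
G1 X113.29 Y131.68 F817
G1 X97.95 Y137.12 F817
G1 X95.00 Y153.12 F817
G1 X107.37 Y163.68 F817
G1 X122.71 Y158.24 F817
G1 X125.66 Y142.24 F817
M5
G0 X0.00 Y0.00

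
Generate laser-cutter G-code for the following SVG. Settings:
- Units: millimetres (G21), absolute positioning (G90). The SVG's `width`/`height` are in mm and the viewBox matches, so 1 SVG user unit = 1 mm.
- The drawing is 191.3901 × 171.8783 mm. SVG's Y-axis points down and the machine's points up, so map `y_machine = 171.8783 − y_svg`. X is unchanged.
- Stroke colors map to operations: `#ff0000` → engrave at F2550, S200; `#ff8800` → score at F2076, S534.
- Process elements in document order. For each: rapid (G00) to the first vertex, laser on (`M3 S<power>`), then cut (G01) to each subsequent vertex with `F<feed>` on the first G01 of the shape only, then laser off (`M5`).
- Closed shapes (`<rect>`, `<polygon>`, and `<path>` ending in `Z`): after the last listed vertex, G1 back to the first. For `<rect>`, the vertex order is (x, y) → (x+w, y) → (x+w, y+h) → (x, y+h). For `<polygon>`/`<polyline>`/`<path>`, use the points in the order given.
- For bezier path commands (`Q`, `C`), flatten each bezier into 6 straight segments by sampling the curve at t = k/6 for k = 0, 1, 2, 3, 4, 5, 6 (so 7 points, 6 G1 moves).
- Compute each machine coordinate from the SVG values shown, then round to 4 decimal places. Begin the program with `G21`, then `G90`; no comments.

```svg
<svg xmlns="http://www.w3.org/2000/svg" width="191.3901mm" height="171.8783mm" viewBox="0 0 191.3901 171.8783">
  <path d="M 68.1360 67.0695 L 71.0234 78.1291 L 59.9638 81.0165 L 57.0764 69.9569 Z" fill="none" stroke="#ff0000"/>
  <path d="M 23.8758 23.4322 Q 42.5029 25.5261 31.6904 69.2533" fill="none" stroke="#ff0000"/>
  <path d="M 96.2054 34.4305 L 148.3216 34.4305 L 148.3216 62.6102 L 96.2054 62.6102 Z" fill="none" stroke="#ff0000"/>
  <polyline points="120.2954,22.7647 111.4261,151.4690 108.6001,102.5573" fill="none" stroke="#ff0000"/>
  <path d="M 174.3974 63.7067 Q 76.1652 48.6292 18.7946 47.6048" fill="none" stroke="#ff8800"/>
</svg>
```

G21
G90
G00 X68.1360 Y104.8088
M3 S200
G01 X71.0234 Y93.7492 F2550
G01 X59.9638 Y90.8618
G01 X57.0764 Y101.9214
G01 X68.1360 Y104.8088
M5
G00 X23.8758 Y148.4461
M3 S200
G01 X29.2671 Y146.5917 F2550
G01 X33.0228 Y142.4242
G01 X35.1430 Y135.9439
G01 X35.6277 Y127.1505
G01 X34.4768 Y116.0443
G01 X31.6904 Y102.6250
M5
G00 X96.2054 Y137.4478
M3 S200
G01 X148.3216 Y137.4478 F2550
G01 X148.3216 Y109.2681
G01 X96.2054 Y109.2681
G01 X96.2054 Y137.4478
M5
G00 X120.2954 Y149.1136
M3 S200
G01 X111.4261 Y20.4093 F2550
G01 X108.6001 Y69.3210
M5
G00 X174.3974 Y108.1716
M3 S534
G01 X142.7884 Y112.8071 F2076
G01 X113.4494 Y116.6618
G01 X86.3806 Y119.7358
G01 X61.5818 Y122.0291
G01 X39.0532 Y123.5417
G01 X18.7946 Y124.2735
M5

viewBox `0 0 191.3901 171.8783` with mm width/height → 1 unit = 1 mm. Flip: y_m = 171.8783 − y_svg.

**Shape 1** — `<path>` regular polygon, stroke `#ff0000` → engrave (S200, F2550). Machine vertices: (68.1360,104.8088) → (71.0234,93.7492) → (59.9638,90.8618) → (57.0764,101.9214) → (68.1360,104.8088). Closed: final G1 returns to the first vertex.

**Shape 2** — `<path>` quadratic bezier, stroke `#ff0000` → engrave (S200, F2550). Control points (SVG): P0=(23.8758,23.4322), P1=(42.5029,25.5261), P2=(31.6904,69.2533); sampled at t=k/6. Machine vertices: (23.8758,148.4461) → (29.2671,146.5917) → (33.0228,142.4242) → (35.1430,135.9439) → (35.6277,127.1505) → (34.4768,116.0443) → (31.6904,102.6250). Open path.

**Shape 3** — `<path>` rectangle, stroke `#ff0000` → engrave (S200, F2550). Machine vertices: (96.2054,137.4478) → (148.3216,137.4478) → (148.3216,109.2681) → (96.2054,109.2681) → (96.2054,137.4478). Closed: final G1 returns to the first vertex.

**Shape 4** — `<polyline>` open polyline, stroke `#ff0000` → engrave (S200, F2550). Machine vertices: (120.2954,149.1136) → (111.4261,20.4093) → (108.6001,69.3210). Open path.

**Shape 5** — `<path>` quadratic bezier, stroke `#ff8800` → score (S534, F2076). Control points (SVG): P0=(174.3974,63.7067), P1=(76.1652,48.6292), P2=(18.7946,47.6048); sampled at t=k/6. Machine vertices: (174.3974,108.1716) → (142.7884,112.8071) → (113.4494,116.6618) → (86.3806,119.7358) → (61.5818,122.0291) → (39.0532,123.5417) → (18.7946,124.2735). Open path.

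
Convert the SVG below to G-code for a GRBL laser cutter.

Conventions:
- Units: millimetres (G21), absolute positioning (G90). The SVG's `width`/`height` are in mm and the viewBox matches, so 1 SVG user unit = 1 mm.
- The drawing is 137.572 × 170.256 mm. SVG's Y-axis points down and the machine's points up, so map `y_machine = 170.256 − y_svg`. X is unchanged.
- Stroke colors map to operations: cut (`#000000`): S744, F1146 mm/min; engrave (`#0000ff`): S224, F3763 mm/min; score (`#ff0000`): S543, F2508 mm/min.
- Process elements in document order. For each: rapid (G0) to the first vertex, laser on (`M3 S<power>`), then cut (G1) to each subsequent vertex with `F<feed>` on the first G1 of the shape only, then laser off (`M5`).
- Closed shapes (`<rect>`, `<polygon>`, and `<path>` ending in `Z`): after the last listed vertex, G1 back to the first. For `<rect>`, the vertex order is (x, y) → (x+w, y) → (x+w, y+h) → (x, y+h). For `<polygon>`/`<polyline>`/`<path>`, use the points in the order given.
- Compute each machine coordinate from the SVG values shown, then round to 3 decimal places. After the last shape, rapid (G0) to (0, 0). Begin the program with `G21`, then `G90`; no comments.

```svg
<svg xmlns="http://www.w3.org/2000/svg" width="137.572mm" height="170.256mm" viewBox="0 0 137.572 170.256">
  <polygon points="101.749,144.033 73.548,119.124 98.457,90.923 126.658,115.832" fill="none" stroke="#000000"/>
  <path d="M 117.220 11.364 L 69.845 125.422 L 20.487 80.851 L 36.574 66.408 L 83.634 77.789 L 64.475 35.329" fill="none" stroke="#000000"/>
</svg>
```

Since the viewBox matches the mm dimensions, user units are millimetres directly. The only transform is the Y-flip y_m = 170.256 − y_svg.

Shape 1 is a regular polygon drawn with `<polygon>`. Its stroke #000000 means cut at S744, F1146. After flipping Y the toolpath is (101.749,26.223) → (73.548,51.132) → (98.457,79.333) → (126.658,54.424) → (101.749,26.223), returning to the start.

Shape 2 is a open polyline drawn with `<path>`. Its stroke #000000 means cut at S744, F1146. After flipping Y the toolpath is (117.220,158.892) → (69.845,44.834) → (20.487,89.405) → (36.574,103.848) → (83.634,92.467) → (64.475,134.927).

G21
G90
G0 X101.749 Y26.223
M3 S744
G1 X73.548 Y51.132 F1146
G1 X98.457 Y79.333
G1 X126.658 Y54.424
G1 X101.749 Y26.223
M5
G0 X117.220 Y158.892
M3 S744
G1 X69.845 Y44.834 F1146
G1 X20.487 Y89.405
G1 X36.574 Y103.848
G1 X83.634 Y92.467
G1 X64.475 Y134.927
M5
G0 X0.000 Y0.000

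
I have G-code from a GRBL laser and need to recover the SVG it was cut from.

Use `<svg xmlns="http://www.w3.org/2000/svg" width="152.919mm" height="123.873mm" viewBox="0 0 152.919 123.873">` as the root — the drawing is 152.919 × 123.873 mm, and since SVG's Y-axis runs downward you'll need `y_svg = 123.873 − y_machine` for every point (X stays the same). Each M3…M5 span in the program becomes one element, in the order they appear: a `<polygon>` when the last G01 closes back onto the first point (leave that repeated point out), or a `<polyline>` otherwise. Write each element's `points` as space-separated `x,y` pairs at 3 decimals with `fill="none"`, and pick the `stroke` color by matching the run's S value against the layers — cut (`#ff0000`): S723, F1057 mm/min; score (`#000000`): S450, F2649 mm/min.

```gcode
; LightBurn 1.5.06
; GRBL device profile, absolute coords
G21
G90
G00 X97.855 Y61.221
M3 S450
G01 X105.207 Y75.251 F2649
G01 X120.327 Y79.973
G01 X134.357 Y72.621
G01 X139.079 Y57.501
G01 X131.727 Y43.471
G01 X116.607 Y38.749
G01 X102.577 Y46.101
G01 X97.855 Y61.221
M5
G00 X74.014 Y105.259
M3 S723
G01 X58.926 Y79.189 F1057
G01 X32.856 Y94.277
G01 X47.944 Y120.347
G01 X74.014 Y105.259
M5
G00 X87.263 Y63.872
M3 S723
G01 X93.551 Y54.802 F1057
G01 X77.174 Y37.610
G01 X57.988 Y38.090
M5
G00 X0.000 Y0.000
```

<svg xmlns="http://www.w3.org/2000/svg" width="152.919mm" height="123.873mm" viewBox="0 0 152.919 123.873">
  <polygon points="97.855,62.652 105.207,48.622 120.327,43.900 134.357,51.252 139.079,66.372 131.727,80.402 116.607,85.124 102.577,77.772" fill="none" stroke="#000000"/>
  <polygon points="74.014,18.614 58.926,44.684 32.856,29.596 47.944,3.526" fill="none" stroke="#ff0000"/>
  <polyline points="87.263,60.001 93.551,69.071 77.174,86.263 57.988,85.783" fill="none" stroke="#ff0000"/>
</svg>

Machine Y-up, SVG Y-down with viewBox height 123.873, so y_svg = 123.873 − y_machine; X carries over.

Run 1: power S450 maps to stroke `#000000` (score). The run returns to its start, so emit a `<polygon>` with points (Y-flipped): 97.855,62.652 105.207,48.622 120.327,43.900 134.357,51.252 139.079,66.372 131.727,80.402 116.607,85.124 102.577,77.772.

Run 2: the run's S723 means `#ff0000` (cut). The run returns to its start, so emit a `<polygon>` with points (Y-flipped): 74.014,18.614 58.926,44.684 32.856,29.596 47.944,3.526.

Run 3: power S723 maps to stroke `#ff0000` (cut). The run is open, so emit a `<polyline>` with points (Y-flipped): 87.263,60.001 93.551,69.071 77.174,86.263 57.988,85.783.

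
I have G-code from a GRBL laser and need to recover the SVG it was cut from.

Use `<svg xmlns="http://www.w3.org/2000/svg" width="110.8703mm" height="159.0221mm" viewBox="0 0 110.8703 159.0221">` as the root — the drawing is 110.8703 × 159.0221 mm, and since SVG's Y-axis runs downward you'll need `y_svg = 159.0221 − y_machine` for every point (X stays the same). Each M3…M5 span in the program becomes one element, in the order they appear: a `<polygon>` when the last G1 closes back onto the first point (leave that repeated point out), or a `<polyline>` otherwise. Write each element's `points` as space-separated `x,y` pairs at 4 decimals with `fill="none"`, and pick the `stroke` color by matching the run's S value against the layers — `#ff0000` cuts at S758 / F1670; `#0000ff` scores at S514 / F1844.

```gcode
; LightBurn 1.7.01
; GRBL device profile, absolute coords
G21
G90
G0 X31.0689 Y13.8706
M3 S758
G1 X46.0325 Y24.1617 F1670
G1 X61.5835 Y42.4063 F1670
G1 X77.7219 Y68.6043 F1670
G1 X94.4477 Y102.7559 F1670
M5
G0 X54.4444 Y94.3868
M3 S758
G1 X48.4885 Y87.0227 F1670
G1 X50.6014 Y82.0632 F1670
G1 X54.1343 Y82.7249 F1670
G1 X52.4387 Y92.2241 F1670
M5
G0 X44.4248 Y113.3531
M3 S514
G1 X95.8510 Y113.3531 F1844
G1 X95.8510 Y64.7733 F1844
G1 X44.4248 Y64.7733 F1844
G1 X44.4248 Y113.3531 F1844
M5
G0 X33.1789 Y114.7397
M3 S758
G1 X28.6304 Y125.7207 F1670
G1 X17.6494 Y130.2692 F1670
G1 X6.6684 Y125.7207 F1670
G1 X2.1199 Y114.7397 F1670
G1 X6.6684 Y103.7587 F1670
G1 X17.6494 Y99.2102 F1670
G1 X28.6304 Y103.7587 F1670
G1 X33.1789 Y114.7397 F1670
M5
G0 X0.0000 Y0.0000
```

Machine Y-up, SVG Y-down with viewBox height 159.0221, so y_svg = 159.0221 − y_machine; X carries over.

Run 1: power S758 maps to stroke `#ff0000` (cut). The run is open, so emit a `<polyline>` with points (Y-flipped): 31.0689,145.1515 46.0325,134.8604 61.5835,116.6158 77.7219,90.4178 94.4477,56.2662.

Run 2: S758 ⇒ cut layer `#ff0000`. The run is open, so emit a `<polyline>` with points (Y-flipped): 54.4444,64.6353 48.4885,71.9994 50.6014,76.9589 54.1343,76.2972 52.4387,66.7980.

Run 3: the run's S514 means `#0000ff` (score). The run returns to its start, so emit a `<polygon>` with points (Y-flipped): 44.4248,45.6690 95.8510,45.6690 95.8510,94.2488 44.4248,94.2488.

Run 4: S758 ⇒ cut layer `#ff0000`. The run returns to its start, so emit a `<polygon>` with points (Y-flipped): 33.1789,44.2824 28.6304,33.3014 17.6494,28.7529 6.6684,33.3014 2.1199,44.2824 6.6684,55.2634 17.6494,59.8119 28.6304,55.2634.

<svg xmlns="http://www.w3.org/2000/svg" width="110.8703mm" height="159.0221mm" viewBox="0 0 110.8703 159.0221">
  <polyline points="31.0689,145.1515 46.0325,134.8604 61.5835,116.6158 77.7219,90.4178 94.4477,56.2662" fill="none" stroke="#ff0000"/>
  <polyline points="54.4444,64.6353 48.4885,71.9994 50.6014,76.9589 54.1343,76.2972 52.4387,66.7980" fill="none" stroke="#ff0000"/>
  <polygon points="44.4248,45.6690 95.8510,45.6690 95.8510,94.2488 44.4248,94.2488" fill="none" stroke="#0000ff"/>
  <polygon points="33.1789,44.2824 28.6304,33.3014 17.6494,28.7529 6.6684,33.3014 2.1199,44.2824 6.6684,55.2634 17.6494,59.8119 28.6304,55.2634" fill="none" stroke="#ff0000"/>
</svg>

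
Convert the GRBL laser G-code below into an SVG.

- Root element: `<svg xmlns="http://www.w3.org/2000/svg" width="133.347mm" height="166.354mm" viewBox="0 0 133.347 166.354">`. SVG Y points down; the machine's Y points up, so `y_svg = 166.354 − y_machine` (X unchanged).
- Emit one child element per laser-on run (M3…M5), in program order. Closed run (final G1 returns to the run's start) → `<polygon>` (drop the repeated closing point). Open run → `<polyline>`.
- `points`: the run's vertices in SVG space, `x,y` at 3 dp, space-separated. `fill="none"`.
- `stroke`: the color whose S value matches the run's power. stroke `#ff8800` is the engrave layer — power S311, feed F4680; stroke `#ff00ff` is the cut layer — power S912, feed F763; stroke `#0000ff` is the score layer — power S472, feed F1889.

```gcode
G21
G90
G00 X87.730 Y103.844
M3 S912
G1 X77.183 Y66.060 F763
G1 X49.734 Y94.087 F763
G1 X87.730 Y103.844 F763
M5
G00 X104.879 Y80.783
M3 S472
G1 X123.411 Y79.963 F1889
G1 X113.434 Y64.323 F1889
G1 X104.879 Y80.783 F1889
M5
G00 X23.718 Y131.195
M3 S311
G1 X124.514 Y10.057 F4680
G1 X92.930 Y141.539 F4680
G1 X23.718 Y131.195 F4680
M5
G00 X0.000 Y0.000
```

<svg xmlns="http://www.w3.org/2000/svg" width="133.347mm" height="166.354mm" viewBox="0 0 133.347 166.354">
  <polygon points="87.730,62.510 77.183,100.294 49.734,72.267" fill="none" stroke="#ff00ff"/>
  <polygon points="104.879,85.571 123.411,86.391 113.434,102.031" fill="none" stroke="#0000ff"/>
  <polygon points="23.718,35.159 124.514,156.297 92.930,24.815" fill="none" stroke="#ff8800"/>
</svg>

Machine Y-up, SVG Y-down with viewBox height 166.354, so y_svg = 166.354 − y_machine; X carries over.

Run 1: S912 ⇒ cut layer `#ff00ff`. The run returns to its start, so emit a `<polygon>` with points (Y-flipped): 87.730,62.510 77.183,100.294 49.734,72.267.

Run 2: power S472 maps to stroke `#0000ff` (score). The run returns to its start, so emit a `<polygon>` with points (Y-flipped): 104.879,85.571 123.411,86.391 113.434,102.031.

Run 3: the run's S311 means `#ff8800` (engrave). The run returns to its start, so emit a `<polygon>` with points (Y-flipped): 23.718,35.159 124.514,156.297 92.930,24.815.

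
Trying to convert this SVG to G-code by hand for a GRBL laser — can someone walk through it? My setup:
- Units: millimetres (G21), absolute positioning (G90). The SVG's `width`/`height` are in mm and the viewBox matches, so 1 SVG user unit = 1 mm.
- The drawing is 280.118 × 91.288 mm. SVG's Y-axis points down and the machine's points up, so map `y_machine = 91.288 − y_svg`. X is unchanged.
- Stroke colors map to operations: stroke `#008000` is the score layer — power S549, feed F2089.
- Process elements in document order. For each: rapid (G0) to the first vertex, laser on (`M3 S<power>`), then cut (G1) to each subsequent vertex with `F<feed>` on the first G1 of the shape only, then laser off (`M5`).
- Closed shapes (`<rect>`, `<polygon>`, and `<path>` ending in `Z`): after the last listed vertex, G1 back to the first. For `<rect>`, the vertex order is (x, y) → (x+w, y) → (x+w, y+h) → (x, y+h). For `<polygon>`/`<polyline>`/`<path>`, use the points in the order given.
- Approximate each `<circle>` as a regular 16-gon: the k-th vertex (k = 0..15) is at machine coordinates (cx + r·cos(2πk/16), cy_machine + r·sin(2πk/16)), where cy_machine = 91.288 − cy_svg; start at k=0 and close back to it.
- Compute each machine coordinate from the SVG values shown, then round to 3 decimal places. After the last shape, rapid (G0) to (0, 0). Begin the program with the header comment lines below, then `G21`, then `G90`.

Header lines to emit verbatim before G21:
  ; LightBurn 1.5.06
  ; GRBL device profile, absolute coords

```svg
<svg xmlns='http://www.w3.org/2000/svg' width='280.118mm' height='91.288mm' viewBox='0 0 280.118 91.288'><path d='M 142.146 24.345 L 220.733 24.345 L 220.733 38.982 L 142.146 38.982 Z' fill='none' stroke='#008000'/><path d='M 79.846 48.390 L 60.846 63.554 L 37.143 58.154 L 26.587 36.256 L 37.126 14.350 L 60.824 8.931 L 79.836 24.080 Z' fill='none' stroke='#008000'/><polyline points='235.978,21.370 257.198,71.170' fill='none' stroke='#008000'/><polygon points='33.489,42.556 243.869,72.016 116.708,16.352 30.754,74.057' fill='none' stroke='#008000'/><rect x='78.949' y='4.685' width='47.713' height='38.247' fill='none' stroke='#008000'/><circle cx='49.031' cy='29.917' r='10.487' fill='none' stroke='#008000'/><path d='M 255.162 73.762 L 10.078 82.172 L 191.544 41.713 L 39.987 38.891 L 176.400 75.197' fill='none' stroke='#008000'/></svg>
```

1 u = 1 mm; y_m = 91.288 − y.

[1] `<path>` rectangle, #008000→score S549 F2089: (142.146,66.943) → (220.733,66.943) → (220.733,52.306) → (142.146,52.306) → (142.146,66.943) (closed)

[2] `<path>` regular polygon, #008000→score S549 F2089: (79.846,42.898) → (60.846,27.734) → (37.143,33.134) → (26.587,55.032) → (37.126,76.938) → (60.824,82.357) → (79.836,67.208) → (79.846,42.898) (closed)

[3] `<polyline>` line segment, #008000→score S549 F2089: (235.978,69.918) → (257.198,20.118)

[4] `<polygon>` closed polygon, #008000→score S549 F2089: (33.489,48.732) → (243.869,19.272) → (116.708,74.936) → (30.754,17.231) → (33.489,48.732) (closed)

[5] `<rect>` rectangle, #008000→score S549 F2089: (78.949,86.603) → (126.662,86.603) → (126.662,48.356) → (78.949,48.356) → (78.949,86.603) (closed)

[6] `<circle>` circle, #008000→score S549 F2089: (59.518,61.371) → (58.720,65.384) → (56.446,68.786) → (53.044,71.060) → (49.031,71.858) → (45.018,71.060) → (41.616,68.786) → (39.342,65.384) → (38.544,61.371) → (39.342,57.358) → (41.616,53.956) → (45.018,51.682) → (49.031,50.884) → (53.044,51.682) → (56.446,53.956) → (58.720,57.358) → (59.518,61.371) (closed)

[7] `<path>` open polyline, #008000→score S549 F2089: (255.162,17.526) → (10.078,9.116) → (191.544,49.575) → (39.987,52.397) → (176.400,16.091)

; LightBurn 1.5.06
; GRBL device profile, absolute coords
G21
G90
G0 X142.146 Y66.943
M3 S549
G1 X220.733 Y66.943 F2089
G1 X220.733 Y52.306
G1 X142.146 Y52.306
G1 X142.146 Y66.943
M5
G0 X79.846 Y42.898
M3 S549
G1 X60.846 Y27.734 F2089
G1 X37.143 Y33.134
G1 X26.587 Y55.032
G1 X37.126 Y76.938
G1 X60.824 Y82.357
G1 X79.836 Y67.208
G1 X79.846 Y42.898
M5
G0 X235.978 Y69.918
M3 S549
G1 X257.198 Y20.118 F2089
M5
G0 X33.489 Y48.732
M3 S549
G1 X243.869 Y19.272 F2089
G1 X116.708 Y74.936
G1 X30.754 Y17.231
G1 X33.489 Y48.732
M5
G0 X78.949 Y86.603
M3 S549
G1 X126.662 Y86.603 F2089
G1 X126.662 Y48.356
G1 X78.949 Y48.356
G1 X78.949 Y86.603
M5
G0 X59.518 Y61.371
M3 S549
G1 X58.720 Y65.384 F2089
G1 X56.446 Y68.786
G1 X53.044 Y71.060
G1 X49.031 Y71.858
G1 X45.018 Y71.060
G1 X41.616 Y68.786
G1 X39.342 Y65.384
G1 X38.544 Y61.371
G1 X39.342 Y57.358
G1 X41.616 Y53.956
G1 X45.018 Y51.682
G1 X49.031 Y50.884
G1 X53.044 Y51.682
G1 X56.446 Y53.956
G1 X58.720 Y57.358
G1 X59.518 Y61.371
M5
G0 X255.162 Y17.526
M3 S549
G1 X10.078 Y9.116 F2089
G1 X191.544 Y49.575
G1 X39.987 Y52.397
G1 X176.400 Y16.091
M5
G0 X0.000 Y0.000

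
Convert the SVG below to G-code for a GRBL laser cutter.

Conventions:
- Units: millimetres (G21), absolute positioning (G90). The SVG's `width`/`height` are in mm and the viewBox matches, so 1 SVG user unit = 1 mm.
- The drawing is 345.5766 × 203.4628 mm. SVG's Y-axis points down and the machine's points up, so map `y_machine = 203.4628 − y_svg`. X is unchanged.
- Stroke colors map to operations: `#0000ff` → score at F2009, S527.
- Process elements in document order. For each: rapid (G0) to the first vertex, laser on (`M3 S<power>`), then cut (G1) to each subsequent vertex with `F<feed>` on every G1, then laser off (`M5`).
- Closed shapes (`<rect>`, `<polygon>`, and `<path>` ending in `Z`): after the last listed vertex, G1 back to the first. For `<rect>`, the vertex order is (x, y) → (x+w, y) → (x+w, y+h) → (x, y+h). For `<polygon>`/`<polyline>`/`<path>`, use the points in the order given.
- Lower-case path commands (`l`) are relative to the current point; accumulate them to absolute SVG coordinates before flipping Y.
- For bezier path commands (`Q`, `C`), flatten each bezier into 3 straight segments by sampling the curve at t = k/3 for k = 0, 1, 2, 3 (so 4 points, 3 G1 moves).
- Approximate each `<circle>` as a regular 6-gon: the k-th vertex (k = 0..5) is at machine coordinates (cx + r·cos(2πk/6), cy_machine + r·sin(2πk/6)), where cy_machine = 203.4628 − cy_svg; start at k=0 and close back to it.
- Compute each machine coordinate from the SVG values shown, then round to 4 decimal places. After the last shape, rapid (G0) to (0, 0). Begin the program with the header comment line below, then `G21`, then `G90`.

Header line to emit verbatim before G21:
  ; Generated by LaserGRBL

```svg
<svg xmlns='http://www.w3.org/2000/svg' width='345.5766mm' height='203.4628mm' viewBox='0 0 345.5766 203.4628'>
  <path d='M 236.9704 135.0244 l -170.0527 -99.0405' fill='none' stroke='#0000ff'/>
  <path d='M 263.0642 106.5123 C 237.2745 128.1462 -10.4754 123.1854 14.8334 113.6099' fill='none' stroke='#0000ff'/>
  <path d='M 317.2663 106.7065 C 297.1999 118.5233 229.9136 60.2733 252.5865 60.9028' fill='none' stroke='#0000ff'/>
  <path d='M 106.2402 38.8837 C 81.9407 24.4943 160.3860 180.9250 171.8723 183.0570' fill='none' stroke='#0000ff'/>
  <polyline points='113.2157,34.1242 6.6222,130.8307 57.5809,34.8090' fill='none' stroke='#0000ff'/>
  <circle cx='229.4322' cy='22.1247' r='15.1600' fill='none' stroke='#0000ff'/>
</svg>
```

viewBox `0 0 345.5766 203.4628` with mm width/height → 1 unit = 1 mm. Flip: y_m = 203.4628 − y_svg.

**Shape 1** — `<path>` line segment, stroke `#0000ff` → score (S527, F2009). Machine vertices: (236.9704,68.4384) → (66.9177,167.4789). Open path.

**Shape 2** — `<path>` cubic bezier, stroke `#0000ff` → score (S527, F2009). Control points (SVG): P0=(263.0642,106.5123), P1=(237.2745,128.1462), P2=(-10.4754,123.1854), P3=(14.8334,113.6099); sampled at t=k/3. Machine vertices: (263.0642,96.9505) → (181.6218,83.3674) → (62.2101,82.6297) → (14.8334,89.8529). Open path.

**Shape 3** — `<path>` cubic bezier, stroke `#0000ff` → score (S527, F2009). Control points (SVG): P0=(317.2663,106.7065), P1=(297.1999,118.5233), P2=(229.9136,60.2733), P3=(252.5865,60.9028); sampled at t=k/3. Machine vertices: (317.2663,96.7563) → (286.5406,103.5193) → (254.8193,128.3388) → (252.5865,142.5600). Open path.

**Shape 4** — `<path>` cubic bezier, stroke `#0000ff` → score (S527, F2009). Control points (SVG): P0=(106.2402,38.8837), P1=(81.9407,24.4943), P2=(160.3860,180.9250), P3=(171.8723,183.0570); sampled at t=k/3. Machine vertices: (106.2402,164.5791) → (109.9036,134.0699) → (144.3517,61.9293) → (171.8723,20.4058). Open path.

**Shape 5** — `<polyline>` open polyline, stroke `#0000ff` → score (S527, F2009). Machine vertices: (113.2157,169.3386) → (6.6222,72.6321) → (57.5809,168.6538). Open path.

**Shape 6** — `<circle>` circle, stroke `#0000ff` → score (S527, F2009). Machine vertices: (244.5922,181.3381) → (237.0122,194.4670) → (221.8522,194.4670) → (214.2722,181.3381) → (221.8522,168.2092) → (237.0122,168.2092) → (244.5922,181.3381). Closed: final G1 returns to the first vertex.

; Generated by LaserGRBL
G21
G90
G0 X236.9704 Y68.4384
M3 S527
G1 X66.9177 Y167.4789 F2009
M5
G0 X263.0642 Y96.9505
M3 S527
G1 X181.6218 Y83.3674 F2009
G1 X62.2101 Y82.6297 F2009
G1 X14.8334 Y89.8529 F2009
M5
G0 X317.2663 Y96.7563
M3 S527
G1 X286.5406 Y103.5193 F2009
G1 X254.8193 Y128.3388 F2009
G1 X252.5865 Y142.5600 F2009
M5
G0 X106.2402 Y164.5791
M3 S527
G1 X109.9036 Y134.0699 F2009
G1 X144.3517 Y61.9293 F2009
G1 X171.8723 Y20.4058 F2009
M5
G0 X113.2157 Y169.3386
M3 S527
G1 X6.6222 Y72.6321 F2009
G1 X57.5809 Y168.6538 F2009
M5
G0 X244.5922 Y181.3381
M3 S527
G1 X237.0122 Y194.4670 F2009
G1 X221.8522 Y194.4670 F2009
G1 X214.2722 Y181.3381 F2009
G1 X221.8522 Y168.2092 F2009
G1 X237.0122 Y168.2092 F2009
G1 X244.5922 Y181.3381 F2009
M5
G0 X0.0000 Y0.0000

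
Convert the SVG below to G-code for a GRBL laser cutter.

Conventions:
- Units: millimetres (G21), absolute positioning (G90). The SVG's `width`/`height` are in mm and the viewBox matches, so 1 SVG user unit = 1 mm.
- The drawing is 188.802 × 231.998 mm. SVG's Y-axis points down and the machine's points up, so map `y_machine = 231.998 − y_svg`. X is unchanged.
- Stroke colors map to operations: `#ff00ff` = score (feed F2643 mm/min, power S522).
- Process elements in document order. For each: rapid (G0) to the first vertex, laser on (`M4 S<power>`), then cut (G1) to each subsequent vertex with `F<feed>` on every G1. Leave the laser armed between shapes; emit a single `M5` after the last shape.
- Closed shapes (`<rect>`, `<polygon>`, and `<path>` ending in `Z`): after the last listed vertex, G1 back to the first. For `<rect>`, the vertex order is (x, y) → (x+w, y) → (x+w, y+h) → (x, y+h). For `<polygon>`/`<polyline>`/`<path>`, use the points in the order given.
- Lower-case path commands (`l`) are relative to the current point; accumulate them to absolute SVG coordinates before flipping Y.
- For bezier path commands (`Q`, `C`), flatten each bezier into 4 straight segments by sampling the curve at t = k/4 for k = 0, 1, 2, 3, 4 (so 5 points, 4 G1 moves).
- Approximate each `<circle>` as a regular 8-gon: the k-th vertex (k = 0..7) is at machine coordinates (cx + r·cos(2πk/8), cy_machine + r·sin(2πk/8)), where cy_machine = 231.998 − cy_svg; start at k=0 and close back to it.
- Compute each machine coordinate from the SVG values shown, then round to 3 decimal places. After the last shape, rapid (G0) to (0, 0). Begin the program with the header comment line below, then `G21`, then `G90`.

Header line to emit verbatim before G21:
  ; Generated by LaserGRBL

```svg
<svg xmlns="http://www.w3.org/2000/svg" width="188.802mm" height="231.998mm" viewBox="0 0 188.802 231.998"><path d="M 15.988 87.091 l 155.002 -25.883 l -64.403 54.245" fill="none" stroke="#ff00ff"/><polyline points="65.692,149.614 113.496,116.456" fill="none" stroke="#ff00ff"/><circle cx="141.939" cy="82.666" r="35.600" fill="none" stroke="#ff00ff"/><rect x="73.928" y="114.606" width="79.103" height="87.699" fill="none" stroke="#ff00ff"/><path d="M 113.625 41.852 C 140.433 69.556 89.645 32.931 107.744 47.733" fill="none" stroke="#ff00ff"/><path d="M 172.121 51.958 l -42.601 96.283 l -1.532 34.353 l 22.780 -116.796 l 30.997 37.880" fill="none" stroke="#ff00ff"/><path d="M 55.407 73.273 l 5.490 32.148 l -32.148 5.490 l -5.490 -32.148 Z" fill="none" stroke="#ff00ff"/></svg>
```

viewBox `0 0 188.802 231.998` with mm width/height → 1 unit = 1 mm. Flip: y_m = 231.998 − y_svg.

**Shape 1** — `<path>` open polyline, stroke `#ff00ff` → score (S522, F2643). Machine vertices: (15.988,144.907) → (170.990,170.790) → (106.587,116.545). Open path.

**Shape 2** — `<polyline>` line segment, stroke `#ff00ff` → score (S522, F2643). Machine vertices: (65.692,82.384) → (113.496,115.542). Open path.

**Shape 3** — `<circle>` circle, stroke `#ff00ff` → score (S522, F2643). Machine vertices: (177.539,149.332) → (167.112,174.505) → (141.939,184.932) → (116.766,174.505) → (106.339,149.332) → (116.766,124.159) → (141.939,113.732) → (167.112,124.159) → (177.539,149.332). Closed: final G1 returns to the first vertex.

**Shape 4** — `<rect>` rectangle, stroke `#ff00ff` → score (S522, F2643). Machine vertices: (73.928,117.392) → (153.031,117.392) → (153.031,29.693) → (73.928,29.693) → (73.928,117.392). Closed: final G1 returns to the first vertex.

**Shape 5** — `<path>` cubic bezier, stroke `#ff00ff` → score (S522, F2643). Control points (SVG): P0=(113.625,41.852), P1=(140.433,69.556), P2=(89.645,32.931), P3=(107.744,47.733); sampled at t=k/4. Machine vertices: (113.625,190.146) → (121.471,179.621) → (113.950,182.367) → (104.797,187.533) → (107.744,184.265). Open path.

**Shape 6** — `<path>` open polyline, stroke `#ff00ff` → score (S522, F2643). Machine vertices: (172.121,180.040) → (129.520,83.757) → (127.988,49.404) → (150.768,166.200) → (181.765,128.320). Open path.

**Shape 7** — `<path>` regular polygon, stroke `#ff00ff` → score (S522, F2643). Machine vertices: (55.407,158.725) → (60.897,126.577) → (28.749,121.087) → (23.259,153.235) → (55.407,158.725). Closed: final G1 returns to the first vertex.

; Generated by LaserGRBL
G21
G90
G0 X15.988 Y144.907
M4 S522
G1 X170.990 Y170.790 F2643
G1 X106.587 Y116.545 F2643
G0 X65.692 Y82.384
M4 S522
G1 X113.496 Y115.542 F2643
G0 X177.539 Y149.332
M4 S522
G1 X167.112 Y174.505 F2643
G1 X141.939 Y184.932 F2643
G1 X116.766 Y174.505 F2643
G1 X106.339 Y149.332 F2643
G1 X116.766 Y124.159 F2643
G1 X141.939 Y113.732 F2643
G1 X167.112 Y124.159 F2643
G1 X177.539 Y149.332 F2643
G0 X73.928 Y117.392
M4 S522
G1 X153.031 Y117.392 F2643
G1 X153.031 Y29.693 F2643
G1 X73.928 Y29.693 F2643
G1 X73.928 Y117.392 F2643
G0 X113.625 Y190.146
M4 S522
G1 X121.471 Y179.621 F2643
G1 X113.950 Y182.367 F2643
G1 X104.797 Y187.533 F2643
G1 X107.744 Y184.265 F2643
G0 X172.121 Y180.040
M4 S522
G1 X129.520 Y83.757 F2643
G1 X127.988 Y49.404 F2643
G1 X150.768 Y166.200 F2643
G1 X181.765 Y128.320 F2643
G0 X55.407 Y158.725
M4 S522
G1 X60.897 Y126.577 F2643
G1 X28.749 Y121.087 F2643
G1 X23.259 Y153.235 F2643
G1 X55.407 Y158.725 F2643
M5
G0 X0.000 Y0.000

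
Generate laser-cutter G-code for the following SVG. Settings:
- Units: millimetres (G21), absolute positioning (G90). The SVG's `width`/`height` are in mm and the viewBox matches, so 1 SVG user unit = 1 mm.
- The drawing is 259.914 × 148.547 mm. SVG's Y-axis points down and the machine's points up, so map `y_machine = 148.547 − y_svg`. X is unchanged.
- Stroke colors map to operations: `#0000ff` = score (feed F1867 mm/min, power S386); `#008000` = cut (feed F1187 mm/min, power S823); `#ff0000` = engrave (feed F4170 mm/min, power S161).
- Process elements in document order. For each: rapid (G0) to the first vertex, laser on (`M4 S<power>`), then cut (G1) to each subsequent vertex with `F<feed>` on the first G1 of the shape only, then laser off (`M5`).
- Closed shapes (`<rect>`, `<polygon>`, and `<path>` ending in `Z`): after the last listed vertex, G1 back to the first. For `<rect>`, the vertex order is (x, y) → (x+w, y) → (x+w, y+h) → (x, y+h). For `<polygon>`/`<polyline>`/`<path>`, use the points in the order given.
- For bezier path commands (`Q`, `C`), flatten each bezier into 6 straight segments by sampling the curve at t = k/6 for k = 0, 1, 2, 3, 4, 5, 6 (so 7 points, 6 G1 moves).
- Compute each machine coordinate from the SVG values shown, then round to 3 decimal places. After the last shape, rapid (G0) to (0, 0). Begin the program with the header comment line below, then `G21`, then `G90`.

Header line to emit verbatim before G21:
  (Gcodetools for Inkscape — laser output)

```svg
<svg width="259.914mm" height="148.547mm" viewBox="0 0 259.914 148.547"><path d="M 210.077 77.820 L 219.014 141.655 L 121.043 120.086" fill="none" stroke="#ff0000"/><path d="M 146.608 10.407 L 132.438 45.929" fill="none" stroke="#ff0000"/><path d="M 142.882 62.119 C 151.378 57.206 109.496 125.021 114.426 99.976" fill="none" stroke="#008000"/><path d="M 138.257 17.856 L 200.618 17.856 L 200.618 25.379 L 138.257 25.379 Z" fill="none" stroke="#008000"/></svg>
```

1 u = 1 mm; y_m = 148.547 − y.

[1] `<path>` open polyline, #ff0000→engrave S161 F4170: (210.077,70.727) → (219.014,6.892) → (121.043,28.461)

[2] `<path>` line segment, #ff0000→engrave S161 F4170: (146.608,138.140) → (132.438,102.618)

[3] `<path>` cubic bezier, #008000→cut S823 F1187: (142.882,86.428) → (143.382,83.590) → (138.185,73.231) → (129.991,59.950) → (121.500,48.346) → (115.412,43.020) → (114.426,48.571)

[4] `<path>` rectangle, #008000→cut S823 F1187: (138.257,130.691) → (200.618,130.691) → (200.618,123.168) → (138.257,123.168) → (138.257,130.691) (closed)

(Gcodetools for Inkscape — laser output)
G21
G90
G0 X210.077 Y70.727
M4 S161
G1 X219.014 Y6.892 F4170
G1 X121.043 Y28.461
M5
G0 X146.608 Y138.140
M4 S161
G1 X132.438 Y102.618 F4170
M5
G0 X142.882 Y86.428
M4 S823
G1 X143.382 Y83.590 F1187
G1 X138.185 Y73.231
G1 X129.991 Y59.950
G1 X121.500 Y48.346
G1 X115.412 Y43.020
G1 X114.426 Y48.571
M5
G0 X138.257 Y130.691
M4 S823
G1 X200.618 Y130.691 F1187
G1 X200.618 Y123.168
G1 X138.257 Y123.168
G1 X138.257 Y130.691
M5
G0 X0.000 Y0.000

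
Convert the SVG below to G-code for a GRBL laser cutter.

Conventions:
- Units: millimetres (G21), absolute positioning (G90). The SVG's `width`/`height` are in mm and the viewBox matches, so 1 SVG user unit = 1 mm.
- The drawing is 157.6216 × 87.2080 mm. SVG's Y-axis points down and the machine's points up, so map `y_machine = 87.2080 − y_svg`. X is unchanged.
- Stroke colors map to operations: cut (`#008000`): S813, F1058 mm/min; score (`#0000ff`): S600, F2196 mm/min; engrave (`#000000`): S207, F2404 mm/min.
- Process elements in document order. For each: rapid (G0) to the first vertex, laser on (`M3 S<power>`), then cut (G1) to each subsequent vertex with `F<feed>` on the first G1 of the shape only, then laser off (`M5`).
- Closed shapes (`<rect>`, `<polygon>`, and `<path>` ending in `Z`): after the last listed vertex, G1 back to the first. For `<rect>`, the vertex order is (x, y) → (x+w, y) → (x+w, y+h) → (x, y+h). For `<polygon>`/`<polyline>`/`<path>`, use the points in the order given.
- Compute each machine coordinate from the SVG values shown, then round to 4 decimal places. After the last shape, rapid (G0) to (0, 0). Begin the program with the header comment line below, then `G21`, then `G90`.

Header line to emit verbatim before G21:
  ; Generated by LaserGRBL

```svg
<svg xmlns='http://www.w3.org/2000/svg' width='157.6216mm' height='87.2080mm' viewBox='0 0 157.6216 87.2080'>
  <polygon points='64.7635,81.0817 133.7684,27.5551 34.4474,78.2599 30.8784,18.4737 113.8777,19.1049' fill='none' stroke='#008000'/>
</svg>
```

; Generated by LaserGRBL
G21
G90
G0 X64.7635 Y6.1263
M3 S813
G1 X133.7684 Y59.6529 F1058
G1 X34.4474 Y8.9481
G1 X30.8784 Y68.7343
G1 X113.8777 Y68.1031
G1 X64.7635 Y6.1263
M5
G0 X0.0000 Y0.0000

1 u = 1 mm; y_m = 87.2080 − y.

[1] `<polygon>` closed polygon, #008000→cut S813 F1058: (64.7635,6.1263) → (133.7684,59.6529) → (34.4474,8.9481) → (30.8784,68.7343) → (113.8777,68.1031) → (64.7635,6.1263) (closed)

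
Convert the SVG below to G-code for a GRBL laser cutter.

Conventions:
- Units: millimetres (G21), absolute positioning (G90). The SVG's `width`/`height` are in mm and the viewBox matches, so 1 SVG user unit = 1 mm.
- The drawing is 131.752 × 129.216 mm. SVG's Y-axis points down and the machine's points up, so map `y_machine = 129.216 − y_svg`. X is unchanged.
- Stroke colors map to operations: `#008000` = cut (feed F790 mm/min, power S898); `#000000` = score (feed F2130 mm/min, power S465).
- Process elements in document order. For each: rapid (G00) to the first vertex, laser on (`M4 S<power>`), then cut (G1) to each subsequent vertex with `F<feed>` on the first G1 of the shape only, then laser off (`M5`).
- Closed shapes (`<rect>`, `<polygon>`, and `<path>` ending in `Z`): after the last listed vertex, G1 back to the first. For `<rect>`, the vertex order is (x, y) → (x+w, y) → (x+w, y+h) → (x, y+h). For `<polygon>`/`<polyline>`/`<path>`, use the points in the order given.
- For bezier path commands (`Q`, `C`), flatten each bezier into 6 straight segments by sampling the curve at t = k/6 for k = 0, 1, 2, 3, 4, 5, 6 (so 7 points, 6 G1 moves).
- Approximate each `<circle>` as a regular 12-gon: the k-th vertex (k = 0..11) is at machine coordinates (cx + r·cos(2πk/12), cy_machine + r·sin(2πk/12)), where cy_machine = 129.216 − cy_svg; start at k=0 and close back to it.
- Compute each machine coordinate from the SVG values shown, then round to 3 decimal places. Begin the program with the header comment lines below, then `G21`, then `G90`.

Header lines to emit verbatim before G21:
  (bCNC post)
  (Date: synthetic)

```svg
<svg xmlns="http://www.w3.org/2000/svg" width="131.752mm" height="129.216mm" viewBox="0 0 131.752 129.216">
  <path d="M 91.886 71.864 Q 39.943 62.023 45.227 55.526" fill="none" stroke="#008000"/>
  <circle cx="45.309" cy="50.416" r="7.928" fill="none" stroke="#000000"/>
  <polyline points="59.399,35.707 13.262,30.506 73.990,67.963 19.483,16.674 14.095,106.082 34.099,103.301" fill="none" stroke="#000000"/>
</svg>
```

(bCNC post)
(Date: synthetic)
G21
G90
G00 X91.886 Y57.352
M4 S898
G1 X76.161 Y60.539 F790
G1 X63.616 Y63.541
G1 X54.250 Y66.357
G1 X48.063 Y68.987
G1 X45.055 Y71.431
G1 X45.227 Y73.690
M5
G00 X53.237 Y78.800
M4 S465
G1 X52.175 Y82.764 F2130
G1 X49.273 Y85.666
G1 X45.309 Y86.728
G1 X41.345 Y85.666
G1 X38.443 Y82.764
G1 X37.381 Y78.800
G1 X38.443 Y74.836
G1 X41.345 Y71.934
G1 X45.309 Y70.872
G1 X49.273 Y71.934
G1 X52.175 Y74.836
G1 X53.237 Y78.800
M5
G00 X59.399 Y93.509
M4 S465
G1 X13.262 Y98.710 F2130
G1 X73.990 Y61.253
G1 X19.483 Y112.542
G1 X14.095 Y23.134
G1 X34.099 Y25.915
M5

viewBox `0 0 131.752 129.216` with mm width/height → 1 unit = 1 mm. Flip: y_m = 129.216 − y_svg.

**Shape 1** — `<path>` quadratic bezier, stroke `#008000` → cut (S898, F790). Control points (SVG): P0=(91.886,71.864), P1=(39.943,62.023), P2=(45.227,55.526); sampled at t=k/6. Machine vertices: (91.886,57.352) → (76.161,60.539) → (63.616,63.541) → (54.250,66.357) → (48.063,68.987) → (45.055,71.431) → (45.227,73.690). Open path.

**Shape 2** — `<circle>` circle, stroke `#000000` → score (S465, F2130). Machine vertices: (53.237,78.800) → (52.175,82.764) → (49.273,85.666) → (45.309,86.728) → (41.345,85.666) → (38.443,82.764) → (37.381,78.800) → (38.443,74.836) → (41.345,71.934) → (45.309,70.872) → (49.273,71.934) → (52.175,74.836) → (53.237,78.800). Closed: final G1 returns to the first vertex.

**Shape 3** — `<polyline>` open polyline, stroke `#000000` → score (S465, F2130). Machine vertices: (59.399,93.509) → (13.262,98.710) → (73.990,61.253) → (19.483,112.542) → (14.095,23.134) → (34.099,25.915). Open path.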